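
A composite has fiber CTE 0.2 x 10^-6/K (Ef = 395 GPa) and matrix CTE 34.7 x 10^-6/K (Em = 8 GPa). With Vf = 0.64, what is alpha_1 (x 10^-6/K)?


E1 = Ef*Vf + Em*(1-Vf) = 255.68
alpha_1 = (alpha_f*Ef*Vf + alpha_m*Em*(1-Vf))/E1 = 0.59 x 10^-6/K

0.59 x 10^-6/K


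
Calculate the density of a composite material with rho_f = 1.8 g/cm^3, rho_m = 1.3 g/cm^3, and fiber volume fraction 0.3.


rho_c = rho_f*Vf + rho_m*(1-Vf) = 1.8*0.3 + 1.3*0.7 = 1.45 g/cm^3

1.45 g/cm^3


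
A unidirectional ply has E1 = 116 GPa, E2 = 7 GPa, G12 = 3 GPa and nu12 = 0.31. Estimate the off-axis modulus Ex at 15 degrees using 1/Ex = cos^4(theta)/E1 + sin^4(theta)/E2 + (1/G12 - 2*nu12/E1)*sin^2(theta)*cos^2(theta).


cos^4(15) = 0.870513, sin^4(15) = 0.004487, sin^2(15)*cos^2(15) = 0.0625
1/G12 - 2*nu12/E1 = 1/3 - 2*0.31/116 = 0.327989 GPa^-1
1/Ex = 0.870513/116 + 0.004487/7 + 0.327989*0.0625 = 0.0286447 GPa^-1
Ex = 34.91 GPa

34.91 GPa


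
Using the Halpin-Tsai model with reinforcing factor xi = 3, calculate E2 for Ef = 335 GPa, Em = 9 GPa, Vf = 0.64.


eta = (Ef/Em - 1)/(Ef/Em + xi) = (37.2222 - 1)/(37.2222 + 3) = 0.9006
E2 = Em*(1+xi*eta*Vf)/(1-eta*Vf) = 57.98 GPa

57.98 GPa


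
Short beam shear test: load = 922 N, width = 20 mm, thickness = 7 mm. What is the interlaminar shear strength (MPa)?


ILSS = 3F/(4bh) = 3*922/(4*20*7) = 4.94 MPa

4.94 MPa


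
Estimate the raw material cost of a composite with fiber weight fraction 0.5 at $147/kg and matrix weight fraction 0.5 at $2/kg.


Cost = cost_f*Wf + cost_m*Wm = 147*0.5 + 2*0.5 = $74.5/kg

$74.5/kg


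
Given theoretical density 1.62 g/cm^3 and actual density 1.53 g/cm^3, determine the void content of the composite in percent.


Void% = (rho_theo - rho_actual)/rho_theo * 100 = (1.62 - 1.53)/1.62 * 100 = 5.56%

5.56%


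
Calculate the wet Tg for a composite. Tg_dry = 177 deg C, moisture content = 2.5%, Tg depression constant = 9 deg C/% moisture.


Tg_wet = Tg_dry - k*moisture = 177 - 9*2.5 = 154.5 deg C

154.5 deg C


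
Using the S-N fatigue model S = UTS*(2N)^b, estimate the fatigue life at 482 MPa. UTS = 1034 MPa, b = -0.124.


N = 0.5 * (S/UTS)^(1/b) = 0.5 * (482/1034)^(1/-0.124) = 235.5827 cycles

235.5827 cycles


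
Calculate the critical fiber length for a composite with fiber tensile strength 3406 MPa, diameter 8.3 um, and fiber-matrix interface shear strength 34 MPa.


Lc = sigma_f * d / (2 * tau_i) = 3406 * 8.3 / (2 * 34) = 415.7 um

415.7 um


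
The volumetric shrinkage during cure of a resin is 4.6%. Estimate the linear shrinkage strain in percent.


Linear shrinkage ≈ vol_shrink/3 = 4.6/3 = 1.533%

1.533%


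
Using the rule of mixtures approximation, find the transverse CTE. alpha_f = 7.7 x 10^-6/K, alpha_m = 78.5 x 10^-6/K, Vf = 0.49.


alpha_2 = alpha_f*Vf + alpha_m*(1-Vf) = 7.7*0.49 + 78.5*0.51 = 43.8 x 10^-6/K

43.8 x 10^-6/K


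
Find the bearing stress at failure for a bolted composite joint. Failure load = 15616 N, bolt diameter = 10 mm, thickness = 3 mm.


sigma_br = F/(d*h) = 15616/(10*3) = 520.5 MPa

520.5 MPa


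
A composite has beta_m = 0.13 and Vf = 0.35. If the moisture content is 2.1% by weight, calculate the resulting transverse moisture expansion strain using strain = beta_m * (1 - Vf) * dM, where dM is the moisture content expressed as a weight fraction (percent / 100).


dM = 2.1/100 = 0.021
strain = beta_m * (1-Vf) * dM = 0.13 * 0.65 * 0.021 = 0.0017745

0.0017745


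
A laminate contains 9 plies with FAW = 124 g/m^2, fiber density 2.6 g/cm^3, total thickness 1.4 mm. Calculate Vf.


Vf = n * FAW / (rho_f * h * 1000) = 9 * 124 / (2.6 * 1.4 * 1000) = 0.3066

0.3066


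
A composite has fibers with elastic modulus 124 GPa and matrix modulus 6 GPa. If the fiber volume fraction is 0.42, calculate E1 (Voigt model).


E1 = Ef*Vf + Em*(1-Vf) = 124*0.42 + 6*0.58 = 55.56 GPa

55.56 GPa


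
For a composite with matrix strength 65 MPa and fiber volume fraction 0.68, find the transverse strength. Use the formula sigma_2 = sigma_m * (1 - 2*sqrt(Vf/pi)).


factor = 1 - 2*sqrt(0.68/pi) = 0.0695
sigma_2 = 65 * 0.0695 = 4.52 MPa

4.52 MPa


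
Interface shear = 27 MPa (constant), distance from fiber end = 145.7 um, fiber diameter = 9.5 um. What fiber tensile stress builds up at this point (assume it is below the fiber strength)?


Force balance: sigma_f * (pi*d^2/4) = tau * (pi*d) * x  ->  sigma_f = 4 * tau * x / d
sigma_f = 4 * 27 * 145.7 / 9.5 = 1656.4 MPa

1656.4 MPa


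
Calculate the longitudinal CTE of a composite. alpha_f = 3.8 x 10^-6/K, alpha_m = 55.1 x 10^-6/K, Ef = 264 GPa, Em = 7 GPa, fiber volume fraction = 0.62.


E1 = Ef*Vf + Em*(1-Vf) = 166.34
alpha_1 = (alpha_f*Ef*Vf + alpha_m*Em*(1-Vf))/E1 = 4.62 x 10^-6/K

4.62 x 10^-6/K


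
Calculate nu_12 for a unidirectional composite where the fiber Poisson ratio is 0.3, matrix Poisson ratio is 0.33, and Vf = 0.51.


nu_12 = nu_f*Vf + nu_m*(1-Vf) = 0.3*0.51 + 0.33*0.49 = 0.3147

0.3147


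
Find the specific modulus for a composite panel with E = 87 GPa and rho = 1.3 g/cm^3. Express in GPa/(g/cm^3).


Specific stiffness = E/rho = 87/1.3 = 66.9 GPa/(g/cm^3)

66.9 GPa/(g/cm^3)


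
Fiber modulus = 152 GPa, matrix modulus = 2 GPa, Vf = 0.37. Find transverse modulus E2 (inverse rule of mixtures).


1/E2 = Vf/Ef + (1-Vf)/Em = 0.37/152 + 0.63/2
E2 = 3.15 GPa

3.15 GPa


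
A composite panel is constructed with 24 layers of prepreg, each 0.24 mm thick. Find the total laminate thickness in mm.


h = n * t_ply = 24 * 0.24 = 5.76 mm

5.76 mm


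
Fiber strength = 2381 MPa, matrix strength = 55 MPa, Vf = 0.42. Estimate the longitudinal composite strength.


sigma_1 = sigma_f*Vf + sigma_m*(1-Vf) = 2381*0.42 + 55*0.58 = 1031.9 MPa

1031.9 MPa


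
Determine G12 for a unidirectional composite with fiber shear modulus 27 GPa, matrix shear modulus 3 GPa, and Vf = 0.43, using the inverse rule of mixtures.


1/G12 = Vf/Gf + (1-Vf)/Gm = 0.43/27 + 0.57/3
G12 = 4.86 GPa

4.86 GPa


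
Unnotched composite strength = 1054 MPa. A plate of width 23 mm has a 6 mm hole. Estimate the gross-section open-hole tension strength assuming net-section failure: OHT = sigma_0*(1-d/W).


OHT = sigma_0*(1-d/W) = 1054*(1-6/23) = 779.0 MPa

779.0 MPa


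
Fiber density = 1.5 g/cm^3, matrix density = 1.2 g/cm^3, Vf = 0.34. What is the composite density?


rho_c = rho_f*Vf + rho_m*(1-Vf) = 1.5*0.34 + 1.2*0.66 = 1.302 g/cm^3

1.302 g/cm^3


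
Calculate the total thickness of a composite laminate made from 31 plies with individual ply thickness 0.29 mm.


h = n * t_ply = 31 * 0.29 = 8.99 mm

8.99 mm


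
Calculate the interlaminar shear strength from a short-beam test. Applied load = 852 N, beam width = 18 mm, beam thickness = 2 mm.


ILSS = 3F/(4bh) = 3*852/(4*18*2) = 17.75 MPa

17.75 MPa


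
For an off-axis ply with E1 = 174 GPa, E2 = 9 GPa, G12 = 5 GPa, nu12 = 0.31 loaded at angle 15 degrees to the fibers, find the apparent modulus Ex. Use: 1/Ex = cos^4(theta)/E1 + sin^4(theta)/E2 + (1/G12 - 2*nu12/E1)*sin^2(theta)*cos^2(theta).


cos^4(15) = 0.870513, sin^4(15) = 0.004487, sin^2(15)*cos^2(15) = 0.0625
1/G12 - 2*nu12/E1 = 1/5 - 2*0.31/174 = 0.196437 GPa^-1
1/Ex = 0.870513/174 + 0.004487/9 + 0.196437*0.0625 = 0.0177788 GPa^-1
Ex = 56.25 GPa

56.25 GPa


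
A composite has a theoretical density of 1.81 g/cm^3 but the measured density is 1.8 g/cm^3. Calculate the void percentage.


Void% = (rho_theo - rho_actual)/rho_theo * 100 = (1.81 - 1.8)/1.81 * 100 = 0.55%

0.55%


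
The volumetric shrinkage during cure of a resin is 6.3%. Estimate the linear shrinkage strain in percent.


Linear shrinkage ≈ vol_shrink/3 = 6.3/3 = 2.1%

2.1%


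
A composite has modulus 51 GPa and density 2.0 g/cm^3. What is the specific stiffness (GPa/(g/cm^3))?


Specific stiffness = E/rho = 51/2.0 = 25.5 GPa/(g/cm^3)

25.5 GPa/(g/cm^3)


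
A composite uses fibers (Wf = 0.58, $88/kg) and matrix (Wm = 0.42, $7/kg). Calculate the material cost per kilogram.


Cost = cost_f*Wf + cost_m*Wm = 88*0.58 + 7*0.42 = $53.98/kg

$53.98/kg


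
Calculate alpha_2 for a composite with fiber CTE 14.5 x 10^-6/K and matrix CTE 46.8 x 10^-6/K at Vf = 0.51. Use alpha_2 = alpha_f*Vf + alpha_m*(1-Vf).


alpha_2 = alpha_f*Vf + alpha_m*(1-Vf) = 14.5*0.51 + 46.8*0.49 = 30.3 x 10^-6/K

30.3 x 10^-6/K


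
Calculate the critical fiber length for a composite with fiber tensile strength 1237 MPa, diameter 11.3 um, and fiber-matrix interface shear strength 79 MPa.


Lc = sigma_f * d / (2 * tau_i) = 1237 * 11.3 / (2 * 79) = 88.5 um

88.5 um


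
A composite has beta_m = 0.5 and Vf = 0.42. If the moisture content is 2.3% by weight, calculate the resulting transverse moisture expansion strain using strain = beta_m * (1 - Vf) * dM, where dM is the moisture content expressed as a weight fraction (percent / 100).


dM = 2.3/100 = 0.023
strain = beta_m * (1-Vf) * dM = 0.5 * 0.58 * 0.023 = 0.00667

0.00667


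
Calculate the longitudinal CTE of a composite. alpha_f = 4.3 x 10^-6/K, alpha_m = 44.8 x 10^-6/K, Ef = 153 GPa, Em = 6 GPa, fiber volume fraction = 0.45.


E1 = Ef*Vf + Em*(1-Vf) = 72.15
alpha_1 = (alpha_f*Ef*Vf + alpha_m*Em*(1-Vf))/E1 = 6.15 x 10^-6/K

6.15 x 10^-6/K


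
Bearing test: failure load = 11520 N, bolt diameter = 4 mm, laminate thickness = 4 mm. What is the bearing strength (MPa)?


sigma_br = F/(d*h) = 11520/(4*4) = 720.0 MPa

720.0 MPa


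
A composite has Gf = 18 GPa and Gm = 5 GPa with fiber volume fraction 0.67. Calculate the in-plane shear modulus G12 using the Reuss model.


1/G12 = Vf/Gf + (1-Vf)/Gm = 0.67/18 + 0.33/5
G12 = 9.69 GPa

9.69 GPa


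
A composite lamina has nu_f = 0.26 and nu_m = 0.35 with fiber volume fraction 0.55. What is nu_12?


nu_12 = nu_f*Vf + nu_m*(1-Vf) = 0.26*0.55 + 0.35*0.45 = 0.3005

0.3005


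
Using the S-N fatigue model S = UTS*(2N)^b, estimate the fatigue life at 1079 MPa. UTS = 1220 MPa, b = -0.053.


N = 0.5 * (S/UTS)^(1/b) = 0.5 * (1079/1220)^(1/-0.053) = 5.0740 cycles

5.0740 cycles


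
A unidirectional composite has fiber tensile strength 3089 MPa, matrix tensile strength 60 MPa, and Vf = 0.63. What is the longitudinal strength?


sigma_1 = sigma_f*Vf + sigma_m*(1-Vf) = 3089*0.63 + 60*0.37 = 1968.3 MPa

1968.3 MPa


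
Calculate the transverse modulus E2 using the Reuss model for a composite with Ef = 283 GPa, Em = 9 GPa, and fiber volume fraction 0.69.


1/E2 = Vf/Ef + (1-Vf)/Em = 0.69/283 + 0.31/9
E2 = 27.11 GPa

27.11 GPa


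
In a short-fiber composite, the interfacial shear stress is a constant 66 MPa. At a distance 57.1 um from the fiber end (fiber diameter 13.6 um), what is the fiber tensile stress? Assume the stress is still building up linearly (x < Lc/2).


Force balance: sigma_f * (pi*d^2/4) = tau * (pi*d) * x  ->  sigma_f = 4 * tau * x / d
sigma_f = 4 * 66 * 57.1 / 13.6 = 1108.4 MPa

1108.4 MPa


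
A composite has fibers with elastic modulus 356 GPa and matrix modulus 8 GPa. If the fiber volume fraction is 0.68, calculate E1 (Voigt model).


E1 = Ef*Vf + Em*(1-Vf) = 356*0.68 + 8*0.32 = 244.64 GPa

244.64 GPa


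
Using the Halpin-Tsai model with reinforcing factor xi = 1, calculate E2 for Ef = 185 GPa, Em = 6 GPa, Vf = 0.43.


eta = (Ef/Em - 1)/(Ef/Em + xi) = (30.8333 - 1)/(30.8333 + 1) = 0.9372
E2 = Em*(1+xi*eta*Vf)/(1-eta*Vf) = 14.1 GPa

14.1 GPa


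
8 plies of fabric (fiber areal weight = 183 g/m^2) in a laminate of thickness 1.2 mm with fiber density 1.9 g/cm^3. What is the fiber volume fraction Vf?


Vf = n * FAW / (rho_f * h * 1000) = 8 * 183 / (1.9 * 1.2 * 1000) = 0.6421

0.6421


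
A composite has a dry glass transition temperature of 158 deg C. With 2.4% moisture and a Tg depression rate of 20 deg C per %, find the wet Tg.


Tg_wet = Tg_dry - k*moisture = 158 - 20*2.4 = 110.0 deg C

110.0 deg C


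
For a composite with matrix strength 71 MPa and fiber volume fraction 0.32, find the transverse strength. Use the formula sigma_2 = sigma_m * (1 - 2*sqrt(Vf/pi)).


factor = 1 - 2*sqrt(0.32/pi) = 0.3617
sigma_2 = 71 * 0.3617 = 25.68 MPa

25.68 MPa


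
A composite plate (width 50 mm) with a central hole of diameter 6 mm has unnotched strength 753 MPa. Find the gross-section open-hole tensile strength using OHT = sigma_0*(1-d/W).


OHT = sigma_0*(1-d/W) = 753*(1-6/50) = 662.6 MPa

662.6 MPa


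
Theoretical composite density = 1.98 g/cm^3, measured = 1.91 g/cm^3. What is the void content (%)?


Void% = (rho_theo - rho_actual)/rho_theo * 100 = (1.98 - 1.91)/1.98 * 100 = 3.54%

3.54%


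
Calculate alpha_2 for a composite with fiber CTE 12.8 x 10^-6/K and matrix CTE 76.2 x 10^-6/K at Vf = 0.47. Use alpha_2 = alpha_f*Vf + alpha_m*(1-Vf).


alpha_2 = alpha_f*Vf + alpha_m*(1-Vf) = 12.8*0.47 + 76.2*0.53 = 46.4 x 10^-6/K

46.4 x 10^-6/K


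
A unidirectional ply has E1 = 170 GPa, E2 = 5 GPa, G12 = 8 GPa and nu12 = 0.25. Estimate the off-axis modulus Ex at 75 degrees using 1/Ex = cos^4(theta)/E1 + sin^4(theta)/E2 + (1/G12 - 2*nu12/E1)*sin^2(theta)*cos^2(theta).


cos^4(75) = 0.004487, sin^4(75) = 0.870513, sin^2(75)*cos^2(75) = 0.0625
1/G12 - 2*nu12/E1 = 1/8 - 2*0.25/170 = 0.122059 GPa^-1
1/Ex = 0.004487/170 + 0.870513/5 + 0.122059*0.0625 = 0.1817576 GPa^-1
Ex = 5.5 GPa

5.5 GPa


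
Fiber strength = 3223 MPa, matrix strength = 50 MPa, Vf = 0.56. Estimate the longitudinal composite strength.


sigma_1 = sigma_f*Vf + sigma_m*(1-Vf) = 3223*0.56 + 50*0.44 = 1826.9 MPa

1826.9 MPa


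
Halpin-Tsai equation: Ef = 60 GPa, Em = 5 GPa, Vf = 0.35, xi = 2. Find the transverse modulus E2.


eta = (Ef/Em - 1)/(Ef/Em + xi) = (12.0 - 1)/(12.0 + 2) = 0.7857
E2 = Em*(1+xi*eta*Vf)/(1-eta*Vf) = 10.69 GPa

10.69 GPa


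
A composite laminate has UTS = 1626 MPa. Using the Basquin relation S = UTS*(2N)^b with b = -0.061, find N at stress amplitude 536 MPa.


N = 0.5 * (S/UTS)^(1/b) = 0.5 * (536/1626)^(1/-0.061) = 3.9800e+07 cycles

3.9800e+07 cycles


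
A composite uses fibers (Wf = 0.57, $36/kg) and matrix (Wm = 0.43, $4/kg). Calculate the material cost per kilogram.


Cost = cost_f*Wf + cost_m*Wm = 36*0.57 + 4*0.43 = $22.24/kg

$22.24/kg


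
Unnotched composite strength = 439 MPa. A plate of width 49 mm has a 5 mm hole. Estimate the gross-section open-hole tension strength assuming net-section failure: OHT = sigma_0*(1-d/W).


OHT = sigma_0*(1-d/W) = 439*(1-5/49) = 394.2 MPa

394.2 MPa


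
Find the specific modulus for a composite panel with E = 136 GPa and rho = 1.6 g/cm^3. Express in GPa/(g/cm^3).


Specific stiffness = E/rho = 136/1.6 = 85.0 GPa/(g/cm^3)

85.0 GPa/(g/cm^3)


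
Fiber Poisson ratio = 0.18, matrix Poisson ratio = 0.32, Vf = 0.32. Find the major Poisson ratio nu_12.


nu_12 = nu_f*Vf + nu_m*(1-Vf) = 0.18*0.32 + 0.32*0.68 = 0.2752

0.2752


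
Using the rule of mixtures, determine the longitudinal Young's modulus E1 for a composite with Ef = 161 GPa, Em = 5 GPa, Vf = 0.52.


E1 = Ef*Vf + Em*(1-Vf) = 161*0.52 + 5*0.48 = 86.12 GPa

86.12 GPa


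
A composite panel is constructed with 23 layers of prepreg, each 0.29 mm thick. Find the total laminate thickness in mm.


h = n * t_ply = 23 * 0.29 = 6.67 mm

6.67 mm


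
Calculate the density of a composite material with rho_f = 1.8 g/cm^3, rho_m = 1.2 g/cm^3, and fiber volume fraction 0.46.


rho_c = rho_f*Vf + rho_m*(1-Vf) = 1.8*0.46 + 1.2*0.54 = 1.476 g/cm^3

1.476 g/cm^3


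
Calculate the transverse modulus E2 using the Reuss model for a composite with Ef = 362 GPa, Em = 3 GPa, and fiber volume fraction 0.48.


1/E2 = Vf/Ef + (1-Vf)/Em = 0.48/362 + 0.52/3
E2 = 5.73 GPa

5.73 GPa


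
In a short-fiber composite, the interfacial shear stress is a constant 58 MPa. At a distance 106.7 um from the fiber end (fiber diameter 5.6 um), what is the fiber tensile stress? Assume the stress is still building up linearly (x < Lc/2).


Force balance: sigma_f * (pi*d^2/4) = tau * (pi*d) * x  ->  sigma_f = 4 * tau * x / d
sigma_f = 4 * 58 * 106.7 / 5.6 = 4420.4 MPa

4420.4 MPa


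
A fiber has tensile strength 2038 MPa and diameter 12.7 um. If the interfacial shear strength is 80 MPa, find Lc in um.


Lc = sigma_f * d / (2 * tau_i) = 2038 * 12.7 / (2 * 80) = 161.8 um

161.8 um


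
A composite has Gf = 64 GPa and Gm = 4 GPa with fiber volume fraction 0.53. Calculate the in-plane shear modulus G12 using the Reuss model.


1/G12 = Vf/Gf + (1-Vf)/Gm = 0.53/64 + 0.47/4
G12 = 7.95 GPa

7.95 GPa


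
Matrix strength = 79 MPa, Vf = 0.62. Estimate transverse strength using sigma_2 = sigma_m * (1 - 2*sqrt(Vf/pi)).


factor = 1 - 2*sqrt(0.62/pi) = 0.1115
sigma_2 = 79 * 0.1115 = 8.81 MPa

8.81 MPa


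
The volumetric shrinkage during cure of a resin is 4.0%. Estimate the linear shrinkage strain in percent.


Linear shrinkage ≈ vol_shrink/3 = 4.0/3 = 1.333%

1.333%


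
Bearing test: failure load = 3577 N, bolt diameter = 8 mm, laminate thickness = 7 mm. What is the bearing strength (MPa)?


sigma_br = F/(d*h) = 3577/(8*7) = 63.9 MPa

63.9 MPa


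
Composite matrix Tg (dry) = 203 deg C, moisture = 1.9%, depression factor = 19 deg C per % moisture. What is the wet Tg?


Tg_wet = Tg_dry - k*moisture = 203 - 19*1.9 = 166.9 deg C

166.9 deg C


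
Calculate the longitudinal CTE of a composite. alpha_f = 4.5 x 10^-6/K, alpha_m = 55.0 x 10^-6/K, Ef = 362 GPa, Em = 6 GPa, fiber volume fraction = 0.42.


E1 = Ef*Vf + Em*(1-Vf) = 155.52
alpha_1 = (alpha_f*Ef*Vf + alpha_m*Em*(1-Vf))/E1 = 5.63 x 10^-6/K

5.63 x 10^-6/K


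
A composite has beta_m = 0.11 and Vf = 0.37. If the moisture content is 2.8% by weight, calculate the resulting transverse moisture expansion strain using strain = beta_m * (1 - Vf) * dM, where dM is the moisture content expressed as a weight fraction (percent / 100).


dM = 2.8/100 = 0.028
strain = beta_m * (1-Vf) * dM = 0.11 * 0.63 * 0.028 = 0.0019404

0.0019404


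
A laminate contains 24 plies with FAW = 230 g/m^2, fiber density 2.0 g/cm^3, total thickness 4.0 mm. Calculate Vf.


Vf = n * FAW / (rho_f * h * 1000) = 24 * 230 / (2.0 * 4.0 * 1000) = 0.69

0.69


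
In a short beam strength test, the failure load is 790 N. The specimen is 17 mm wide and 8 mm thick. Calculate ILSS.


ILSS = 3F/(4bh) = 3*790/(4*17*8) = 4.36 MPa

4.36 MPa


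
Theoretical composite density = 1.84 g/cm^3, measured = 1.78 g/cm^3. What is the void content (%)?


Void% = (rho_theo - rho_actual)/rho_theo * 100 = (1.84 - 1.78)/1.84 * 100 = 3.26%

3.26%


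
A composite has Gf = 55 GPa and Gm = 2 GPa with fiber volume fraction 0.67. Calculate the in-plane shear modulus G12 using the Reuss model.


1/G12 = Vf/Gf + (1-Vf)/Gm = 0.67/55 + 0.33/2
G12 = 5.64 GPa

5.64 GPa


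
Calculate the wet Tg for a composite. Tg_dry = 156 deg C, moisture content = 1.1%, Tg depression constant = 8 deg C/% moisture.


Tg_wet = Tg_dry - k*moisture = 156 - 8*1.1 = 147.2 deg C

147.2 deg C


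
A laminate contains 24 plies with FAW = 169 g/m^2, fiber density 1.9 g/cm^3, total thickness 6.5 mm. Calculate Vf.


Vf = n * FAW / (rho_f * h * 1000) = 24 * 169 / (1.9 * 6.5 * 1000) = 0.3284

0.3284


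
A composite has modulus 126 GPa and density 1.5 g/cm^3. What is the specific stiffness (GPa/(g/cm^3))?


Specific stiffness = E/rho = 126/1.5 = 84.0 GPa/(g/cm^3)

84.0 GPa/(g/cm^3)


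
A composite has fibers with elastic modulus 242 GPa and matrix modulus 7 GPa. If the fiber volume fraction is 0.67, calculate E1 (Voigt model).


E1 = Ef*Vf + Em*(1-Vf) = 242*0.67 + 7*0.33 = 164.45 GPa

164.45 GPa


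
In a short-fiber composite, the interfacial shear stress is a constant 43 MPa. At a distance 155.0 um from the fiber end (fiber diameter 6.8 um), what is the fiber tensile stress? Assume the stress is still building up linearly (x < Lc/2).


Force balance: sigma_f * (pi*d^2/4) = tau * (pi*d) * x  ->  sigma_f = 4 * tau * x / d
sigma_f = 4 * 43 * 155.0 / 6.8 = 3920.6 MPa

3920.6 MPa


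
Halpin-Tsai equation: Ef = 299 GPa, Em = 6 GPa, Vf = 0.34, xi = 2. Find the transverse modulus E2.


eta = (Ef/Em - 1)/(Ef/Em + xi) = (49.8333 - 1)/(49.8333 + 2) = 0.9421
E2 = Em*(1+xi*eta*Vf)/(1-eta*Vf) = 14.48 GPa

14.48 GPa


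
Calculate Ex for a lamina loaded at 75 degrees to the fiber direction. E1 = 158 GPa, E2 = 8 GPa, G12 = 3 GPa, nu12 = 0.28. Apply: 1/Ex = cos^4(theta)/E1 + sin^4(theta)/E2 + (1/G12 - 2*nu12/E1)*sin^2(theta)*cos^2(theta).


cos^4(75) = 0.004487, sin^4(75) = 0.870513, sin^2(75)*cos^2(75) = 0.0625
1/G12 - 2*nu12/E1 = 1/3 - 2*0.28/158 = 0.329789 GPa^-1
1/Ex = 0.004487/158 + 0.870513/8 + 0.329789*0.0625 = 0.1294543 GPa^-1
Ex = 7.72 GPa

7.72 GPa


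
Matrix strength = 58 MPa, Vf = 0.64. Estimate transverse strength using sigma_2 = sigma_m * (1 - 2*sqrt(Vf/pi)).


factor = 1 - 2*sqrt(0.64/pi) = 0.0973
sigma_2 = 58 * 0.0973 = 5.64 MPa

5.64 MPa


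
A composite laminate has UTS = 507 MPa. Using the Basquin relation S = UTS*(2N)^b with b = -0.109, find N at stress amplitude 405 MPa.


N = 0.5 * (S/UTS)^(1/b) = 0.5 * (405/507)^(1/-0.109) = 3.9260 cycles

3.9260 cycles


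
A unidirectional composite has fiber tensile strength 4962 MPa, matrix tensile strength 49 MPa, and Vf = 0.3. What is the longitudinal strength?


sigma_1 = sigma_f*Vf + sigma_m*(1-Vf) = 4962*0.3 + 49*0.7 = 1522.9 MPa

1522.9 MPa


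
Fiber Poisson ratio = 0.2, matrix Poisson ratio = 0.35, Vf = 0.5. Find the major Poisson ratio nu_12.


nu_12 = nu_f*Vf + nu_m*(1-Vf) = 0.2*0.5 + 0.35*0.5 = 0.275

0.275


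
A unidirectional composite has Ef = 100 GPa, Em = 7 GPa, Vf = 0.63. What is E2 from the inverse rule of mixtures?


1/E2 = Vf/Ef + (1-Vf)/Em = 0.63/100 + 0.37/7
E2 = 16.9 GPa

16.9 GPa


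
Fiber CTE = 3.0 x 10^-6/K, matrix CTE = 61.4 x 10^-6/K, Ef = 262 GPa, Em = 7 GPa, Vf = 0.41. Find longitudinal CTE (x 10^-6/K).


E1 = Ef*Vf + Em*(1-Vf) = 111.55
alpha_1 = (alpha_f*Ef*Vf + alpha_m*Em*(1-Vf))/E1 = 5.16 x 10^-6/K

5.16 x 10^-6/K


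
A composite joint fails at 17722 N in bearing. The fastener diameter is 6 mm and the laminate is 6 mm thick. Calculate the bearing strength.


sigma_br = F/(d*h) = 17722/(6*6) = 492.3 MPa

492.3 MPa


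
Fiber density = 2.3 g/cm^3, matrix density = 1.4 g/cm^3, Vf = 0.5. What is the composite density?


rho_c = rho_f*Vf + rho_m*(1-Vf) = 2.3*0.5 + 1.4*0.5 = 1.85 g/cm^3

1.85 g/cm^3


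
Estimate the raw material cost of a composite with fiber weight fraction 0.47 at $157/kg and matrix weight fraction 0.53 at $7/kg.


Cost = cost_f*Wf + cost_m*Wm = 157*0.47 + 7*0.53 = $77.5/kg

$77.5/kg


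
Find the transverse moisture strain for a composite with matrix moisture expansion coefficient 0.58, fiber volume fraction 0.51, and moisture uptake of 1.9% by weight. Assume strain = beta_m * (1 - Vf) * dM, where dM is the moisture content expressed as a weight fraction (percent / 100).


dM = 1.9/100 = 0.019
strain = beta_m * (1-Vf) * dM = 0.58 * 0.49 * 0.019 = 0.0053998

0.0053998


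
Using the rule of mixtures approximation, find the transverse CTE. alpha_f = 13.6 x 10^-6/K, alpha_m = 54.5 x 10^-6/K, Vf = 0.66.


alpha_2 = alpha_f*Vf + alpha_m*(1-Vf) = 13.6*0.66 + 54.5*0.34 = 27.5 x 10^-6/K

27.5 x 10^-6/K


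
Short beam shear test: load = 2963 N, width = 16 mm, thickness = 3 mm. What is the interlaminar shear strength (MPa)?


ILSS = 3F/(4bh) = 3*2963/(4*16*3) = 46.3 MPa

46.3 MPa


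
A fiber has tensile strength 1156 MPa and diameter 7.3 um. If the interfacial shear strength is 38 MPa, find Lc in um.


Lc = sigma_f * d / (2 * tau_i) = 1156 * 7.3 / (2 * 38) = 111.0 um

111.0 um


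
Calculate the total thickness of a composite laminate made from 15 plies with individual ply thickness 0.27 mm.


h = n * t_ply = 15 * 0.27 = 4.05 mm

4.05 mm


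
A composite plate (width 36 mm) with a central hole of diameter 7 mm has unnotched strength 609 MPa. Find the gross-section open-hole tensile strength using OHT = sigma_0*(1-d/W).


OHT = sigma_0*(1-d/W) = 609*(1-7/36) = 490.6 MPa

490.6 MPa


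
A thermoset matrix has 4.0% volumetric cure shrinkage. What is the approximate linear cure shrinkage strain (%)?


Linear shrinkage ≈ vol_shrink/3 = 4.0/3 = 1.333%

1.333%


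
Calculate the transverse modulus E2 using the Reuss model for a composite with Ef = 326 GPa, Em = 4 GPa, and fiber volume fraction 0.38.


1/E2 = Vf/Ef + (1-Vf)/Em = 0.38/326 + 0.62/4
E2 = 6.4 GPa

6.4 GPa


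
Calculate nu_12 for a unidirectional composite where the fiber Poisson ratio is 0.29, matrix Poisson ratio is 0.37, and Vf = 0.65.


nu_12 = nu_f*Vf + nu_m*(1-Vf) = 0.29*0.65 + 0.37*0.35 = 0.318

0.318


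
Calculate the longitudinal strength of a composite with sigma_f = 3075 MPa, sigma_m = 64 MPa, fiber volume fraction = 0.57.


sigma_1 = sigma_f*Vf + sigma_m*(1-Vf) = 3075*0.57 + 64*0.43 = 1780.3 MPa

1780.3 MPa


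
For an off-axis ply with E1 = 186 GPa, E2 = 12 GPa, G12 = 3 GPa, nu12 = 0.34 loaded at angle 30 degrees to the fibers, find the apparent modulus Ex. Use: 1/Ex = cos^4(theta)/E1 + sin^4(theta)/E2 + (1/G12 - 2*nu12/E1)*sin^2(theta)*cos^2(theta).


cos^4(30) = 0.5625, sin^4(30) = 0.0625, sin^2(30)*cos^2(30) = 0.1875
1/G12 - 2*nu12/E1 = 1/3 - 2*0.34/186 = 0.329677 GPa^-1
1/Ex = 0.5625/186 + 0.0625/12 + 0.329677*0.1875 = 0.070047 GPa^-1
Ex = 14.28 GPa

14.28 GPa


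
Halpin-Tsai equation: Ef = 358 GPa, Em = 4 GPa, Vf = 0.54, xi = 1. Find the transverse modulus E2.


eta = (Ef/Em - 1)/(Ef/Em + xi) = (89.5 - 1)/(89.5 + 1) = 0.9779
E2 = Em*(1+xi*eta*Vf)/(1-eta*Vf) = 12.95 GPa

12.95 GPa


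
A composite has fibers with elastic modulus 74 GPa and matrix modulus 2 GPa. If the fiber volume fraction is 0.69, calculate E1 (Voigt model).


E1 = Ef*Vf + Em*(1-Vf) = 74*0.69 + 2*0.31 = 51.68 GPa

51.68 GPa


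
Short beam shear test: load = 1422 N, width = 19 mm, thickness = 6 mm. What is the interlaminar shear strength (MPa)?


ILSS = 3F/(4bh) = 3*1422/(4*19*6) = 9.36 MPa

9.36 MPa


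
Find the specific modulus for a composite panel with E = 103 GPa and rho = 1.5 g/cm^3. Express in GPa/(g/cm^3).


Specific stiffness = E/rho = 103/1.5 = 68.7 GPa/(g/cm^3)

68.7 GPa/(g/cm^3)


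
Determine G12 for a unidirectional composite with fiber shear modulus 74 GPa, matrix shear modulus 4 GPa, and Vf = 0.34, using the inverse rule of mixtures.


1/G12 = Vf/Gf + (1-Vf)/Gm = 0.34/74 + 0.66/4
G12 = 5.9 GPa

5.9 GPa


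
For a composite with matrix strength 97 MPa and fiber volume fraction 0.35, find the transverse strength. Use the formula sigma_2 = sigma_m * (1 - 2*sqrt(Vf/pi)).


factor = 1 - 2*sqrt(0.35/pi) = 0.3324
sigma_2 = 97 * 0.3324 = 32.25 MPa

32.25 MPa


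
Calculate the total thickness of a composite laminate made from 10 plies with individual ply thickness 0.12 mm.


h = n * t_ply = 10 * 0.12 = 1.2 mm

1.2 mm


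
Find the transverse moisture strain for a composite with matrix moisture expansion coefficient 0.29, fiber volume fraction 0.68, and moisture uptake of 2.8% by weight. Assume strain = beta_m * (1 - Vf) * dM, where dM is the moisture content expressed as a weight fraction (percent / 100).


dM = 2.8/100 = 0.028
strain = beta_m * (1-Vf) * dM = 0.29 * 0.32 * 0.028 = 0.0025984

0.0025984


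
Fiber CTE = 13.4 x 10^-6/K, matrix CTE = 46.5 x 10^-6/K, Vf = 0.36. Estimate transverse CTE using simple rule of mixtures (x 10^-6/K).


alpha_2 = alpha_f*Vf + alpha_m*(1-Vf) = 13.4*0.36 + 46.5*0.64 = 34.6 x 10^-6/K

34.6 x 10^-6/K


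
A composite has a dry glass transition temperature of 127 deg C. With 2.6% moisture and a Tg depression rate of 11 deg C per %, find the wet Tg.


Tg_wet = Tg_dry - k*moisture = 127 - 11*2.6 = 98.4 deg C

98.4 deg C


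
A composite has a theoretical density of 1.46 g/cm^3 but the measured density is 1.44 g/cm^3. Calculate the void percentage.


Void% = (rho_theo - rho_actual)/rho_theo * 100 = (1.46 - 1.44)/1.46 * 100 = 1.37%

1.37%


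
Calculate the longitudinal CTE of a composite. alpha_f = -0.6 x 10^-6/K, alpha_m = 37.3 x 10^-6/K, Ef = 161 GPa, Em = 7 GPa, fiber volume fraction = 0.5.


E1 = Ef*Vf + Em*(1-Vf) = 84.0
alpha_1 = (alpha_f*Ef*Vf + alpha_m*Em*(1-Vf))/E1 = 0.98 x 10^-6/K

0.98 x 10^-6/K


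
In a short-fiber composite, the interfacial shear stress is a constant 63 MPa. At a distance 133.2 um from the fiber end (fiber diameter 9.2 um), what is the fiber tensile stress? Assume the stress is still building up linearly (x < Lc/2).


Force balance: sigma_f * (pi*d^2/4) = tau * (pi*d) * x  ->  sigma_f = 4 * tau * x / d
sigma_f = 4 * 63 * 133.2 / 9.2 = 3648.5 MPa

3648.5 MPa


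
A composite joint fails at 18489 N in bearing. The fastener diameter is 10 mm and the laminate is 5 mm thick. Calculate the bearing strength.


sigma_br = F/(d*h) = 18489/(10*5) = 369.8 MPa

369.8 MPa


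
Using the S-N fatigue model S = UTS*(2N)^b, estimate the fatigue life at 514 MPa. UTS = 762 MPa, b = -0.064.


N = 0.5 * (S/UTS)^(1/b) = 0.5 * (514/762)^(1/-0.064) = 234.8106 cycles

234.8106 cycles


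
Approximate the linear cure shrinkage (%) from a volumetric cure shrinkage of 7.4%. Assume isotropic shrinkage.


Linear shrinkage ≈ vol_shrink/3 = 7.4/3 = 2.467%

2.467%


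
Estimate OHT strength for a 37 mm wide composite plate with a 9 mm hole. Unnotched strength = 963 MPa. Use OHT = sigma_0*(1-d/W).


OHT = sigma_0*(1-d/W) = 963*(1-9/37) = 728.8 MPa

728.8 MPa


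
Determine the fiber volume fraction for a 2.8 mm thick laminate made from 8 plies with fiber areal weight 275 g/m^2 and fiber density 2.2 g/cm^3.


Vf = n * FAW / (rho_f * h * 1000) = 8 * 275 / (2.2 * 2.8 * 1000) = 0.3571

0.3571


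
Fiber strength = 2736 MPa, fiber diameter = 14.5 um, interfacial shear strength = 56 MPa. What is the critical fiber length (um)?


Lc = sigma_f * d / (2 * tau_i) = 2736 * 14.5 / (2 * 56) = 354.2 um

354.2 um


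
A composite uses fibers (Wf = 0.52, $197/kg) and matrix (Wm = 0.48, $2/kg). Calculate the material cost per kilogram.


Cost = cost_f*Wf + cost_m*Wm = 197*0.52 + 2*0.48 = $103.4/kg

$103.4/kg


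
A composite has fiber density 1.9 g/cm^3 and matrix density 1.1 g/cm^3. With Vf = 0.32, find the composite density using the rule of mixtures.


rho_c = rho_f*Vf + rho_m*(1-Vf) = 1.9*0.32 + 1.1*0.68 = 1.356 g/cm^3

1.356 g/cm^3


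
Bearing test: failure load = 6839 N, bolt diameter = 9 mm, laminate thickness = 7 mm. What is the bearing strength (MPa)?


sigma_br = F/(d*h) = 6839/(9*7) = 108.6 MPa

108.6 MPa


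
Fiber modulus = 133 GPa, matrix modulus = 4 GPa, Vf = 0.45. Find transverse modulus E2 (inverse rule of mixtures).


1/E2 = Vf/Ef + (1-Vf)/Em = 0.45/133 + 0.55/4
E2 = 7.1 GPa

7.1 GPa


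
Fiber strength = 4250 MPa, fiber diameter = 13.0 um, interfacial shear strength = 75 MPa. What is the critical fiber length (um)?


Lc = sigma_f * d / (2 * tau_i) = 4250 * 13.0 / (2 * 75) = 368.3 um

368.3 um


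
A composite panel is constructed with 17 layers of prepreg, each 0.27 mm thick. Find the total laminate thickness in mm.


h = n * t_ply = 17 * 0.27 = 4.59 mm

4.59 mm


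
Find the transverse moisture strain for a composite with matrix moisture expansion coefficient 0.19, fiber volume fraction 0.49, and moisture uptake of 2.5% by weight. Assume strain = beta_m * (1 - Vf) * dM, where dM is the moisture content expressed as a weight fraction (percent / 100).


dM = 2.5/100 = 0.025
strain = beta_m * (1-Vf) * dM = 0.19 * 0.51 * 0.025 = 0.0024225

0.0024225


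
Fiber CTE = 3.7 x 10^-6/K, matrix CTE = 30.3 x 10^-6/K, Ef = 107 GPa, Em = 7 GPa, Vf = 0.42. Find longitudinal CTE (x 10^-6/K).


E1 = Ef*Vf + Em*(1-Vf) = 49.0
alpha_1 = (alpha_f*Ef*Vf + alpha_m*Em*(1-Vf))/E1 = 5.9 x 10^-6/K

5.9 x 10^-6/K


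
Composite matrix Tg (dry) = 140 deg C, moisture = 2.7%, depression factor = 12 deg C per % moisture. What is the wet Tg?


Tg_wet = Tg_dry - k*moisture = 140 - 12*2.7 = 107.6 deg C

107.6 deg C


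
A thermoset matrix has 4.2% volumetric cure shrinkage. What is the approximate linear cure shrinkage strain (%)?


Linear shrinkage ≈ vol_shrink/3 = 4.2/3 = 1.4%

1.4%


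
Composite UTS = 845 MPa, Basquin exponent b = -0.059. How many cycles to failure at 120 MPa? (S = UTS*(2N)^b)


N = 0.5 * (S/UTS)^(1/b) = 0.5 * (120/845)^(1/-0.059) = 1.1651e+14 cycles

1.1651e+14 cycles


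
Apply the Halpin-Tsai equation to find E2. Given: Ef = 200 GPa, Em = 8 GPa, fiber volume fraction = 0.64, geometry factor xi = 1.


eta = (Ef/Em - 1)/(Ef/Em + xi) = (25.0 - 1)/(25.0 + 1) = 0.9231
E2 = Em*(1+xi*eta*Vf)/(1-eta*Vf) = 31.1 GPa

31.1 GPa


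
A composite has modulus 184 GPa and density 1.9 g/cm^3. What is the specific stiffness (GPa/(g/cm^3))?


Specific stiffness = E/rho = 184/1.9 = 96.8 GPa/(g/cm^3)

96.8 GPa/(g/cm^3)


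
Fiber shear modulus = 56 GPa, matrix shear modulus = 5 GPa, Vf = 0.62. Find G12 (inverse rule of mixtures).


1/G12 = Vf/Gf + (1-Vf)/Gm = 0.62/56 + 0.38/5
G12 = 11.48 GPa

11.48 GPa


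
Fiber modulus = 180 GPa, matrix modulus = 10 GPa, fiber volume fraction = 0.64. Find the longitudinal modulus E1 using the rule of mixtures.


E1 = Ef*Vf + Em*(1-Vf) = 180*0.64 + 10*0.36 = 118.8 GPa

118.8 GPa


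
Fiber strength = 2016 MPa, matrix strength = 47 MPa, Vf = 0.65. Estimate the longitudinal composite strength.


sigma_1 = sigma_f*Vf + sigma_m*(1-Vf) = 2016*0.65 + 47*0.35 = 1326.9 MPa

1326.9 MPa


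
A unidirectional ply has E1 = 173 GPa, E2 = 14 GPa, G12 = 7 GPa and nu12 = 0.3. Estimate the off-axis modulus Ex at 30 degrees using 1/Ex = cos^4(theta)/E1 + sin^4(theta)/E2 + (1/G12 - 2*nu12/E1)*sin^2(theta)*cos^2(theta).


cos^4(30) = 0.5625, sin^4(30) = 0.0625, sin^2(30)*cos^2(30) = 0.1875
1/G12 - 2*nu12/E1 = 1/7 - 2*0.3/173 = 0.139389 GPa^-1
1/Ex = 0.5625/173 + 0.0625/14 + 0.139389*0.1875 = 0.0338512 GPa^-1
Ex = 29.54 GPa

29.54 GPa


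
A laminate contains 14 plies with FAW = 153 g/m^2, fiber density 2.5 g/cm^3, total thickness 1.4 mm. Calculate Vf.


Vf = n * FAW / (rho_f * h * 1000) = 14 * 153 / (2.5 * 1.4 * 1000) = 0.612

0.612


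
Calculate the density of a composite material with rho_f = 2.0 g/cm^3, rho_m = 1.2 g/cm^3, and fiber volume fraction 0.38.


rho_c = rho_f*Vf + rho_m*(1-Vf) = 2.0*0.38 + 1.2*0.62 = 1.504 g/cm^3

1.504 g/cm^3


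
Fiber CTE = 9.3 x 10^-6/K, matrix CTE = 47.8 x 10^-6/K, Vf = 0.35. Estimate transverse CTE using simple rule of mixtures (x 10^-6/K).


alpha_2 = alpha_f*Vf + alpha_m*(1-Vf) = 9.3*0.35 + 47.8*0.65 = 34.3 x 10^-6/K

34.3 x 10^-6/K


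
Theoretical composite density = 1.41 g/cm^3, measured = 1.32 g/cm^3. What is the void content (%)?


Void% = (rho_theo - rho_actual)/rho_theo * 100 = (1.41 - 1.32)/1.41 * 100 = 6.38%

6.38%


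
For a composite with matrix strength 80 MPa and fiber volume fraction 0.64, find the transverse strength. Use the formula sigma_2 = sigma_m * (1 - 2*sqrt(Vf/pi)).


factor = 1 - 2*sqrt(0.64/pi) = 0.0973
sigma_2 = 80 * 0.0973 = 7.78 MPa

7.78 MPa


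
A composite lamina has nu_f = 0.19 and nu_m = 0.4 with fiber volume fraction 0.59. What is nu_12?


nu_12 = nu_f*Vf + nu_m*(1-Vf) = 0.19*0.59 + 0.4*0.41 = 0.2761

0.2761


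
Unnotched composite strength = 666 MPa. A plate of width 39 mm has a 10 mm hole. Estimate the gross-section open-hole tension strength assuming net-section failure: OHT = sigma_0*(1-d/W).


OHT = sigma_0*(1-d/W) = 666*(1-10/39) = 495.2 MPa

495.2 MPa


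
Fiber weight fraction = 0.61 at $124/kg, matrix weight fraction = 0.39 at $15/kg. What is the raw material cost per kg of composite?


Cost = cost_f*Wf + cost_m*Wm = 124*0.61 + 15*0.39 = $81.49/kg

$81.49/kg


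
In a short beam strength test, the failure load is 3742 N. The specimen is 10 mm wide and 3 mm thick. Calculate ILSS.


ILSS = 3F/(4bh) = 3*3742/(4*10*3) = 93.55 MPa

93.55 MPa


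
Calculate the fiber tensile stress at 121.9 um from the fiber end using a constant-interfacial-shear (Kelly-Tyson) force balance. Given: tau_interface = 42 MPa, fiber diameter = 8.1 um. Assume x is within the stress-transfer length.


Force balance: sigma_f * (pi*d^2/4) = tau * (pi*d) * x  ->  sigma_f = 4 * tau * x / d
sigma_f = 4 * 42 * 121.9 / 8.1 = 2528.3 MPa

2528.3 MPa


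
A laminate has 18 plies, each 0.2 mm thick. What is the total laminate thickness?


h = n * t_ply = 18 * 0.2 = 3.6 mm

3.6 mm


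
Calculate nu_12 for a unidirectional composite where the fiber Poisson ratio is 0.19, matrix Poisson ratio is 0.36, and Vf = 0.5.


nu_12 = nu_f*Vf + nu_m*(1-Vf) = 0.19*0.5 + 0.36*0.5 = 0.275

0.275


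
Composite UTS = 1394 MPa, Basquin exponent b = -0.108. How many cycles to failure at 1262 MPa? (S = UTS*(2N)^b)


N = 0.5 * (S/UTS)^(1/b) = 0.5 * (1262/1394)^(1/-0.108) = 1.2560 cycles

1.2560 cycles


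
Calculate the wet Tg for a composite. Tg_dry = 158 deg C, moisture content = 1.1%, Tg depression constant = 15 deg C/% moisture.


Tg_wet = Tg_dry - k*moisture = 158 - 15*1.1 = 141.5 deg C

141.5 deg C


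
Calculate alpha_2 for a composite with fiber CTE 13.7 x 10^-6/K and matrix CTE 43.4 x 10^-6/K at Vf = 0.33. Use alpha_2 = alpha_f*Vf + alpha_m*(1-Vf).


alpha_2 = alpha_f*Vf + alpha_m*(1-Vf) = 13.7*0.33 + 43.4*0.67 = 33.6 x 10^-6/K

33.6 x 10^-6/K


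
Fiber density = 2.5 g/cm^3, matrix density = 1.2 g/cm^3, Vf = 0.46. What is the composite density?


rho_c = rho_f*Vf + rho_m*(1-Vf) = 2.5*0.46 + 1.2*0.54 = 1.798 g/cm^3

1.798 g/cm^3


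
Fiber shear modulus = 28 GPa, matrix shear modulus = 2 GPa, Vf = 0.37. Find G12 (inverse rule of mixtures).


1/G12 = Vf/Gf + (1-Vf)/Gm = 0.37/28 + 0.63/2
G12 = 3.05 GPa

3.05 GPa


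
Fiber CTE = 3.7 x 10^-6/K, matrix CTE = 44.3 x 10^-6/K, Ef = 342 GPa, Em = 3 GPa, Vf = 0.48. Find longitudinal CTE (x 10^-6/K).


E1 = Ef*Vf + Em*(1-Vf) = 165.72
alpha_1 = (alpha_f*Ef*Vf + alpha_m*Em*(1-Vf))/E1 = 4.08 x 10^-6/K

4.08 x 10^-6/K


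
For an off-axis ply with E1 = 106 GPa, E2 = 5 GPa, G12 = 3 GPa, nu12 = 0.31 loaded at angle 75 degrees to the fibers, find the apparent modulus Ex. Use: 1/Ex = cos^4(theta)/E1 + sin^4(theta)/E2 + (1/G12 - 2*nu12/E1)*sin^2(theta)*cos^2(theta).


cos^4(75) = 0.004487, sin^4(75) = 0.870513, sin^2(75)*cos^2(75) = 0.0625
1/G12 - 2*nu12/E1 = 1/3 - 2*0.31/106 = 0.327484 GPa^-1
1/Ex = 0.004487/106 + 0.870513/5 + 0.327484*0.0625 = 0.1946126 GPa^-1
Ex = 5.14 GPa

5.14 GPa


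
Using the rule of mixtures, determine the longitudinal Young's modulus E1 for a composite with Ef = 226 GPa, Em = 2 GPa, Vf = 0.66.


E1 = Ef*Vf + Em*(1-Vf) = 226*0.66 + 2*0.34 = 149.84 GPa

149.84 GPa


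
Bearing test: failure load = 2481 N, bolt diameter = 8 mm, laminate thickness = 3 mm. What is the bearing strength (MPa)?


sigma_br = F/(d*h) = 2481/(8*3) = 103.4 MPa

103.4 MPa


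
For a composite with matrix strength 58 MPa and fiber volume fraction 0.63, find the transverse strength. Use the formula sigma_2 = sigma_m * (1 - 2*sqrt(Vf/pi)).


factor = 1 - 2*sqrt(0.63/pi) = 0.1044
sigma_2 = 58 * 0.1044 = 6.05 MPa

6.05 MPa


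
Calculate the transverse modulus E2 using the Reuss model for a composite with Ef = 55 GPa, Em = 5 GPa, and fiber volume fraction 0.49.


1/E2 = Vf/Ef + (1-Vf)/Em = 0.49/55 + 0.51/5
E2 = 9.02 GPa

9.02 GPa


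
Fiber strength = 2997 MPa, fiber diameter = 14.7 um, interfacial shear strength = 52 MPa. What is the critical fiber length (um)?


Lc = sigma_f * d / (2 * tau_i) = 2997 * 14.7 / (2 * 52) = 423.6 um

423.6 um


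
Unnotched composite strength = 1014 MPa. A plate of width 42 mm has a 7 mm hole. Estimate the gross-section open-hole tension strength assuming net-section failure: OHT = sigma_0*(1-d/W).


OHT = sigma_0*(1-d/W) = 1014*(1-7/42) = 845.0 MPa

845.0 MPa
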